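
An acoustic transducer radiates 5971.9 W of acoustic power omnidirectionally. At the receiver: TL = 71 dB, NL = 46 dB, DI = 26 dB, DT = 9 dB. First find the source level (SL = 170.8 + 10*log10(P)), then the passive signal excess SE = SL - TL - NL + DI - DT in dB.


Step 1: SL = 170.8 + 10*log10(5971.9) = 208.56 dB
Step 2: SE = SL - TL - NL + DI - DT = 208.56 - 71 - 46 + 26 - 9 = 108.56

108.56 dB


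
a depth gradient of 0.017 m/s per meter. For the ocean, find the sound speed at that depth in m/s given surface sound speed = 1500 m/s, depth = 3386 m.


c = 1500 + 0.017 * 3386 = 1557.562

1557.562 m/s


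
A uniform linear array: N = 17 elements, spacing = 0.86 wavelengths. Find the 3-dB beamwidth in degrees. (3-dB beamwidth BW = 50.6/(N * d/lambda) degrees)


3.46 deg


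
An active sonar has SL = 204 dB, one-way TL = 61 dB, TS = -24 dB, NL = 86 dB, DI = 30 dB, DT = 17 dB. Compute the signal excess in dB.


SE = SL - 2*TL + TS - NL + DI - DT = 204 - 2*61 + (-24) - 86 + 30 - 17 = -15

-15 dB


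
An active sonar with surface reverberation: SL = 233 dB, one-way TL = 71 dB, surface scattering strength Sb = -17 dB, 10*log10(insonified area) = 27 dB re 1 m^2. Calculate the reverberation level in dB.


RL = SL - 2*TL + Sb + 10*log10(A) = 233 - 2*71 + (-17) + 27 = 101

101 dB


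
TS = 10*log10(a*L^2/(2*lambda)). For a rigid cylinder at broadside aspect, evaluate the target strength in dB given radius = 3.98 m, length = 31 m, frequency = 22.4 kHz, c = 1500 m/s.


lambda = 1500/22400 = 0.06696 m
TS = 10*log10(3.98*31^2/(2*0.06696)) = 44.56

44.56 dB


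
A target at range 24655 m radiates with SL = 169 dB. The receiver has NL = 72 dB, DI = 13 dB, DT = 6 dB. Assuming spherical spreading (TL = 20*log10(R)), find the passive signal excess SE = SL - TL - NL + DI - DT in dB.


16.16 dB


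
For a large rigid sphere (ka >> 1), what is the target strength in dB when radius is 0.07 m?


-29.12 dB


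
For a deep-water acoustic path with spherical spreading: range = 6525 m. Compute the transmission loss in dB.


TL = 20*log10(6525) = 76.29

76.29 dB


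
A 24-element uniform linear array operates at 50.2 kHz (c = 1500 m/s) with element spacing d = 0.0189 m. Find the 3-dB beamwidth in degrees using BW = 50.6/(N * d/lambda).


3.33 deg


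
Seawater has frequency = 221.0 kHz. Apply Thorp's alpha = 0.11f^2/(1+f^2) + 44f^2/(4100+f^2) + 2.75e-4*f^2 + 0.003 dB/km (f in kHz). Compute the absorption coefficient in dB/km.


54.137 dB/km


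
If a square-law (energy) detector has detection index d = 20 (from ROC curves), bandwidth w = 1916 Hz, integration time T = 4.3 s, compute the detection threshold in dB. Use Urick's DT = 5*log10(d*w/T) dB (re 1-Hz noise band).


19.75 dB


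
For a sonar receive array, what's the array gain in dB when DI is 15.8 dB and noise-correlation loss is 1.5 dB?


AG = DI - L_corr = 15.8 - 1.5 = 14.3

14.3 dB


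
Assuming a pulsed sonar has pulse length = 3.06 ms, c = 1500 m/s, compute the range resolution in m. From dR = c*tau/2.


2.295 m


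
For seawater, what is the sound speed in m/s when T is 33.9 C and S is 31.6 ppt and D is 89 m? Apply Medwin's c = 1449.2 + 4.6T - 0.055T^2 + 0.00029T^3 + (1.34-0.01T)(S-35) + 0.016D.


1551.25 m/s


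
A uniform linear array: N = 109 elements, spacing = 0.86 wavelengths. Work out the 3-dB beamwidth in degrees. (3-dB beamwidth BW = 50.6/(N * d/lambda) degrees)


BW = 50.6 / (109 * 0.86) = 50.6 / 93.74 = 0.54

0.54 deg


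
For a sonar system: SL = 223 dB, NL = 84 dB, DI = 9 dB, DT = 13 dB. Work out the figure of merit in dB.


135 dB


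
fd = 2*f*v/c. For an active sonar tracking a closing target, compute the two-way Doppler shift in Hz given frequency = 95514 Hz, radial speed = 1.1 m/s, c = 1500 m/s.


fd = 2*f*v/c = 2 * 95514 * 1.1 / 1500 = 140.09

140.09 Hz


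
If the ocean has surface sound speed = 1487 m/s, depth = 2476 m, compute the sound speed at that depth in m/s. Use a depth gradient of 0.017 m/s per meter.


c = 1487 + 0.017 * 2476 = 1529.092

1529.092 m/s


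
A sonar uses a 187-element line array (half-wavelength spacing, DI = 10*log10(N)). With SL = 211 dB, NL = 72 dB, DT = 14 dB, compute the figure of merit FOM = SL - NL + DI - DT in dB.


147.72 dB


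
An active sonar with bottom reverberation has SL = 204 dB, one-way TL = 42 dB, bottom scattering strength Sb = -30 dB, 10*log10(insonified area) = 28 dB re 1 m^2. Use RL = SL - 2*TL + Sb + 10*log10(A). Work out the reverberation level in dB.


RL = SL - 2*TL + Sb + 10*log10(A) = 204 - 2*42 + (-30) + 28 = 118

118 dB


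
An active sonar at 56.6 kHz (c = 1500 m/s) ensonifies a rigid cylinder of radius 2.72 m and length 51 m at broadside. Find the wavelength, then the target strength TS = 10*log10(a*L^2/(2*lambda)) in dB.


Step 1: lambda = c/f = 1500/56600 = 0.0265 m
Step 2: TS = 10*log10(a*L^2/(2*lambda)) = 10*log10(2.72*51^2/(2*0.0265)) = 51.25

51.25 dB


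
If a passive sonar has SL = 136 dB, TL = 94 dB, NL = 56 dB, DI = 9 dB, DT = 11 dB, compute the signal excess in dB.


-16 dB


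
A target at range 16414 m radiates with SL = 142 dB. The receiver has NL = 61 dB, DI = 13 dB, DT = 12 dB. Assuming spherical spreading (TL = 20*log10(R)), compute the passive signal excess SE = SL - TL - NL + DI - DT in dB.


Step 1: TL = 20*log10(16414) = 84.3 dB
Step 2: SE = 142 - 84.3 - 61 + 13 - 12 = -2.3

-2.3 dB


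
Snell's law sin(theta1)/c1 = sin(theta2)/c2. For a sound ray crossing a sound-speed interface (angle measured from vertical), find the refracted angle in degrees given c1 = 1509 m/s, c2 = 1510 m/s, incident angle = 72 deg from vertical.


72.12 deg


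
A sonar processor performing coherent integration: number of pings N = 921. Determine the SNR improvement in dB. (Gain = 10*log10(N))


Gain = 10*log10(921) = 29.64

29.64 dB


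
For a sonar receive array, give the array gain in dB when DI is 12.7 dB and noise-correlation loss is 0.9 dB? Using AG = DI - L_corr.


AG = DI - L_corr = 12.7 - 0.9 = 11.8

11.8 dB


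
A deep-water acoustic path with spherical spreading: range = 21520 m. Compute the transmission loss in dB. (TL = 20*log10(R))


TL = 20*log10(21520) = 86.66

86.66 dB


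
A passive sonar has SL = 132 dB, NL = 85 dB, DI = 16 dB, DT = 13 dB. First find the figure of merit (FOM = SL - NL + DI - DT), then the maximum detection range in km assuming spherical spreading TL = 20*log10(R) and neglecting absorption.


Step 1: FOM = SL - NL + DI - DT = 132 - 85 + 16 - 13 = 50 dB
Step 2: at max range FOM = TL = 20*log10(R), so R = 10^(50/20) = 316.23 m = 0.32 km

0.32 km


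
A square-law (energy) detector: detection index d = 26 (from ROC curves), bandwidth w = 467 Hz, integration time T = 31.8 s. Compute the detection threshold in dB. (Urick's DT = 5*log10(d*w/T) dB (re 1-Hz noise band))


12.91 dB


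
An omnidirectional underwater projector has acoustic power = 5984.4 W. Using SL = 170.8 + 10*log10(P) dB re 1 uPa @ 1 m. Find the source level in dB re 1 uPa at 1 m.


SL = 170.8 + 10*log10(5984.4) = 170.8 + 37.77 = 208.57

208.57 dB


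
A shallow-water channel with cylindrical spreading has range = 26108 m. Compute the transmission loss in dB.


TL = 10*log10(26108) = 44.17

44.17 dB


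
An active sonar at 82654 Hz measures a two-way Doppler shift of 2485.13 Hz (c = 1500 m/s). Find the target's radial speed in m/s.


From fd = 2*f*v/c, v = c*fd/(2*f) = 1500 * 2485.13 / (2*82654) = 22.55

22.55 m/s


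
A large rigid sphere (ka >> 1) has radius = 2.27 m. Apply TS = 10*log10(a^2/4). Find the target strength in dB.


TS = 10*log10(2.27^2 / 4) = 10*log10(1.288225) = 1.1

1.1 dB


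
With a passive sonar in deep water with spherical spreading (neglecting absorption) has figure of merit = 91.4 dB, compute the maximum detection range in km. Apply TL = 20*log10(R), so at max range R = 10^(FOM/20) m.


37.15 km


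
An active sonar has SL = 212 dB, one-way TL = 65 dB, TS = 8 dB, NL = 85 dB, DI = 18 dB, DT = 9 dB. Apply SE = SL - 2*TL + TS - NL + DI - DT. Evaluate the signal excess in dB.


14 dB


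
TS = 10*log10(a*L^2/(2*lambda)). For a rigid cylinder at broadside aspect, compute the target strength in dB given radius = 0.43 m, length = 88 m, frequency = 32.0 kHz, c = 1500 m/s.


lambda = 1500/32000 = 0.04688 m
TS = 10*log10(0.43*88^2/(2*0.04688)) = 45.5

45.5 dB


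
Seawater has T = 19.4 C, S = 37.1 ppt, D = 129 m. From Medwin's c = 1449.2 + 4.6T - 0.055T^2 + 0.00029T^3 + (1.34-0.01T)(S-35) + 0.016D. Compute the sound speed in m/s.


c = 1449.2 + 4.6*19.4 - 0.055*19.4^2 + 0.00029*19.4^3 + (1.34 - 0.01*19.4)*(37.1 - 35) + 0.016*129 = 1524.33

1524.33 m/s


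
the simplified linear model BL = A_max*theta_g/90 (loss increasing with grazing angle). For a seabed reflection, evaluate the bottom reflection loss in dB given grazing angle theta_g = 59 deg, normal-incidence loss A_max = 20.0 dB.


13.11 dB


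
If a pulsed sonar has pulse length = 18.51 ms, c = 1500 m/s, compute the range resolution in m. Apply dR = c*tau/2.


13.8825 m


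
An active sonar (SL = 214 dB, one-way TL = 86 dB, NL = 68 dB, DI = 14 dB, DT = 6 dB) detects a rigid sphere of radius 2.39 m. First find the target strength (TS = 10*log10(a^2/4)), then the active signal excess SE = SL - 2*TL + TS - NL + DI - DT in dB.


Step 1: TS = 10*log10(2.39^2/4) = 1.55 dB
Step 2: SE = SL - 2*TL + TS - NL + DI - DT = 214 - 2*86 + (1.55) - 68 + 14 - 6 = -16.45

-16.45 dB


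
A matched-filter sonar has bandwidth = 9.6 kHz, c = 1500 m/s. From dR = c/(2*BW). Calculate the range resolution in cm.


dR = c/(2*BW) = 1500 / (2 * 9.6e3) = 0.0781 m = 7.81 cm

7.81 cm


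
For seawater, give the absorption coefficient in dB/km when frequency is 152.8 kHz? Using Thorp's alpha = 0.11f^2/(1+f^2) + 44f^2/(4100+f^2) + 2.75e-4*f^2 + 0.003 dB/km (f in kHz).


f^2 = 23347.84
alpha = 0.11*23347.84/(1+23347.84) + 44*23347.84/(4100+23347.84) + 2.75e-4*23347.84 + 0.003 = 43.961

43.961 dB/km


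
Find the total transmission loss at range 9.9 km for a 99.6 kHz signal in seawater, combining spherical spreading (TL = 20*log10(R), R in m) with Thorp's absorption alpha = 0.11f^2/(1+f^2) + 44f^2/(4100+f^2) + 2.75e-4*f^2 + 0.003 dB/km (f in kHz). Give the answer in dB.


416.25 dB


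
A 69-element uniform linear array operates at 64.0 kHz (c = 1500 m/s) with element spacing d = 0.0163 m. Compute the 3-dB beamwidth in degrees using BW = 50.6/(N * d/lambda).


Step 1: lambda = 1500/64000 = 0.02344 m
Step 2: d/lambda = 0.0163/0.02344 = 0.6954
Step 3: BW = 50.6/(N * d/lambda) = 50.6/(69 * 0.6954) = 1.05

1.05 deg


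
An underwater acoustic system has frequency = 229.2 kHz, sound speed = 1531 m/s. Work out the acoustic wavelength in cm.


lambda = c/f = 1531 / 229200 = 0.0067 m = 0.67 cm

0.67 cm


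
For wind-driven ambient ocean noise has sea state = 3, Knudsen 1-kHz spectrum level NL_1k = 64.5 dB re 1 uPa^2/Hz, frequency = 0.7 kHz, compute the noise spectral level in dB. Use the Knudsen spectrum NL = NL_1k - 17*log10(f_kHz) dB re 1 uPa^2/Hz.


67.13 dB


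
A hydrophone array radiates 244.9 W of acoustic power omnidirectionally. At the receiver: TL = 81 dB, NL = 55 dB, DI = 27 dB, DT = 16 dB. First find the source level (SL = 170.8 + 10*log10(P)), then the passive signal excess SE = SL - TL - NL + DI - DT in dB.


Step 1: SL = 170.8 + 10*log10(244.9) = 194.69 dB
Step 2: SE = SL - TL - NL + DI - DT = 194.69 - 81 - 55 + 27 - 16 = 69.69

69.69 dB


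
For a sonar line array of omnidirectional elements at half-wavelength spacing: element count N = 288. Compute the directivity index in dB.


DI = 10*log10(288) = 24.59

24.59 dB


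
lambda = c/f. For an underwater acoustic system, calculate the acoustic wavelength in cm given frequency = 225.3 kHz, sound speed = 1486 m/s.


0.66 cm


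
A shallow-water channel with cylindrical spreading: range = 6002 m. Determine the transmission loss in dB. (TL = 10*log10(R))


TL = 10*log10(6002) = 37.78

37.78 dB


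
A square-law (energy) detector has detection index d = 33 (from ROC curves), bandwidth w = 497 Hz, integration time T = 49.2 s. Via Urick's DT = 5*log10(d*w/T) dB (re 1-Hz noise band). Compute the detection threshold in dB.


DT = 5*log10(d*w/T) = 5*log10(33 * 497 / 49.2) = 5*log10(333.35) = 12.61

12.61 dB


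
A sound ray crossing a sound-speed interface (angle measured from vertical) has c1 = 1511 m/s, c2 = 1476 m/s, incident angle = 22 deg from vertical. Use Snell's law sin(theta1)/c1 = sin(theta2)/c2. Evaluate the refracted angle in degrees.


sin(theta2) = (c2/c1)*sin(theta1) = (1476/1511)*sin(22 deg) = 0.36593
theta2 = arcsin(0.36593) = 21.46

21.46 deg


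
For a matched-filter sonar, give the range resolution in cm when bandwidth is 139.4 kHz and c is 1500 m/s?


dR = c/(2*BW) = 1500 / (2 * 139.4e3) = 0.0054 m = 0.54 cm

0.54 cm


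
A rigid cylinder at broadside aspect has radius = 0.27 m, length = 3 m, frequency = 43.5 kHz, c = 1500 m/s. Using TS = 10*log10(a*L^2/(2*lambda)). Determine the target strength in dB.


lambda = 1500/43500 = 0.03448 m
TS = 10*log10(0.27*3^2/(2*0.03448)) = 15.47

15.47 dB


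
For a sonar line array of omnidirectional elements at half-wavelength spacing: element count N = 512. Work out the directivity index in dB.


DI = 10*log10(512) = 27.09

27.09 dB


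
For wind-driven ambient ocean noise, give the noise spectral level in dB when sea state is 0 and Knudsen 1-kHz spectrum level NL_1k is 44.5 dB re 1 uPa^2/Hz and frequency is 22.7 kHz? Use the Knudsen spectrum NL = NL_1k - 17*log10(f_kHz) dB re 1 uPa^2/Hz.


21.45 dB


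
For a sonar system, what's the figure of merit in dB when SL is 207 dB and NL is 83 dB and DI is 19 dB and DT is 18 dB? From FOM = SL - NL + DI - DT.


125 dB


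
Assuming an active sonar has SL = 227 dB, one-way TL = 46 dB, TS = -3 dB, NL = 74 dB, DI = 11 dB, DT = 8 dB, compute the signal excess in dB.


61 dB


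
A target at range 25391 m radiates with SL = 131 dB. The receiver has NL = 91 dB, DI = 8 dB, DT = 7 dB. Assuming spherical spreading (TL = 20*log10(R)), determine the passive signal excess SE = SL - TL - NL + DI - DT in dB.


-47.09 dB


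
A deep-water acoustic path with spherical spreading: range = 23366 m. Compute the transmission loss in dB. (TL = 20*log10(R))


87.37 dB


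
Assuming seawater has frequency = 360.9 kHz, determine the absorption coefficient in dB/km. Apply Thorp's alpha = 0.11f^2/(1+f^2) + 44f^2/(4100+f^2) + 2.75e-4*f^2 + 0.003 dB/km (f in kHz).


78.589 dB/km


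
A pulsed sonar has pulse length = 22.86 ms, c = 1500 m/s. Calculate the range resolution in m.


17.145 m


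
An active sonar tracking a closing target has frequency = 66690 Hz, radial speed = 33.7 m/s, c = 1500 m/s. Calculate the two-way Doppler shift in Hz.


2996.6 Hz


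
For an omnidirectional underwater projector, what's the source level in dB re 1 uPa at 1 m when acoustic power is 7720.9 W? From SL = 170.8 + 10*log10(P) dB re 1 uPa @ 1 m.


SL = 170.8 + 10*log10(7720.9) = 170.8 + 38.88 = 209.68

209.68 dB


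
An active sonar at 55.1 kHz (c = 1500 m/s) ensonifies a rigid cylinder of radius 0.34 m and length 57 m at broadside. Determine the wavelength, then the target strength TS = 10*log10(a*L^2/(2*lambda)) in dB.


Step 1: lambda = c/f = 1500/55100 = 0.02722 m
Step 2: TS = 10*log10(a*L^2/(2*lambda)) = 10*log10(0.34*57^2/(2*0.02722)) = 43.07

43.07 dB


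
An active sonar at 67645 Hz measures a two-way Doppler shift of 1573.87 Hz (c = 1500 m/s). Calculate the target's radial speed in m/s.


From fd = 2*f*v/c, v = c*fd/(2*f) = 1500 * 1573.87 / (2*67645) = 17.45

17.45 m/s


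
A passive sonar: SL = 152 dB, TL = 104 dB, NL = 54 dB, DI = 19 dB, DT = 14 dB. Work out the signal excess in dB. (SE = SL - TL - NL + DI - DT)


SE = SL - TL - NL + DI - DT = 152 - 104 - 54 + 19 - 14 = -1

-1 dB


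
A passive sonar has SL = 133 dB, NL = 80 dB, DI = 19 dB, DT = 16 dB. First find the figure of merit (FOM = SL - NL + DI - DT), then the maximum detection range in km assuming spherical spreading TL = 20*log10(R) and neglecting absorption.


Step 1: FOM = SL - NL + DI - DT = 133 - 80 + 19 - 16 = 56 dB
Step 2: at max range FOM = TL = 20*log10(R), so R = 10^(56/20) = 630.96 m = 0.63 km

0.63 km


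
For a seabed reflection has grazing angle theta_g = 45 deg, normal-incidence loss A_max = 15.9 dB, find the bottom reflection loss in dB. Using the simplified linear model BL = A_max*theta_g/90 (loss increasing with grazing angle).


7.95 dB


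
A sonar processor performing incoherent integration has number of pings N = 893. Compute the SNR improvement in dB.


Gain = 5*log10(893) = 14.75

14.75 dB


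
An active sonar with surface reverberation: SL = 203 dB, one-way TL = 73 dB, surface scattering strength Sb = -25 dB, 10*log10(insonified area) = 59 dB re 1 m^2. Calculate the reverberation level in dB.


RL = SL - 2*TL + Sb + 10*log10(A) = 203 - 2*73 + (-25) + 59 = 91

91 dB


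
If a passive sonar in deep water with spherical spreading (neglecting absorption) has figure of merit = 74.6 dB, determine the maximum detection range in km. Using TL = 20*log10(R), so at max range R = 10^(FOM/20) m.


At max range FOM = TL, so 20*log10(R) = 74.6
R = 10^(74.6/20) = 5370.32 m = 5.37 km

5.37 km


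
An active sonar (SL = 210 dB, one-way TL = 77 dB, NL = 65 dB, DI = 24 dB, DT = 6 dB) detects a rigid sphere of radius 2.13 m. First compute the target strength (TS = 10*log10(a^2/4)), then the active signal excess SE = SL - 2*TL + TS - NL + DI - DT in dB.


Step 1: TS = 10*log10(2.13^2/4) = 0.55 dB
Step 2: SE = SL - 2*TL + TS - NL + DI - DT = 210 - 2*77 + (0.55) - 65 + 24 - 6 = 9.55

9.55 dB


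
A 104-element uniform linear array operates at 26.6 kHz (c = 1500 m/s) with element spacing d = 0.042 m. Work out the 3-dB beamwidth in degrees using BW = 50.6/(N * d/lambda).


Step 1: lambda = 1500/26600 = 0.05639 m
Step 2: d/lambda = 0.042/0.05639 = 0.7448
Step 3: BW = 50.6/(N * d/lambda) = 50.6/(104 * 0.7448) = 0.65

0.65 deg


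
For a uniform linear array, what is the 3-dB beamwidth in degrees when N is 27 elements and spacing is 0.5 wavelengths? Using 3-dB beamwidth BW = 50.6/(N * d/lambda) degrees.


BW = 50.6 / (27 * 0.5) = 50.6 / 13.5 = 3.75

3.75 deg


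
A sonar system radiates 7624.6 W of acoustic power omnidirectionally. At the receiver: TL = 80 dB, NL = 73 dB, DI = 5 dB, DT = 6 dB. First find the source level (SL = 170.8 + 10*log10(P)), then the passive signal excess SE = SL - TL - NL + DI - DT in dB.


Step 1: SL = 170.8 + 10*log10(7624.6) = 209.62 dB
Step 2: SE = SL - TL - NL + DI - DT = 209.62 - 80 - 73 + 5 - 6 = 55.62

55.62 dB


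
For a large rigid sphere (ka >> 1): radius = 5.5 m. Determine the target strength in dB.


TS = 10*log10(5.5^2 / 4) = 10*log10(7.5625) = 8.79

8.79 dB


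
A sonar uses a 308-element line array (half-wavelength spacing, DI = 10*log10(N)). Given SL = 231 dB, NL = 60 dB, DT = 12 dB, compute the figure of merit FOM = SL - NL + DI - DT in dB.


183.89 dB


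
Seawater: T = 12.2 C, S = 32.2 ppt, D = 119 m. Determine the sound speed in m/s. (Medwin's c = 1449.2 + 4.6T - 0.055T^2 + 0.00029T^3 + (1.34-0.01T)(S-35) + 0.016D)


c = 1449.2 + 4.6*12.2 - 0.055*12.2^2 + 0.00029*12.2^3 + (1.34 - 0.01*12.2)*(32.2 - 35) + 0.016*119 = 1496.15

1496.15 m/s


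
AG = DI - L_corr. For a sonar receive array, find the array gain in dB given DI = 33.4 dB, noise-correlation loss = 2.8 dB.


AG = DI - L_corr = 33.4 - 2.8 = 30.6

30.6 dB


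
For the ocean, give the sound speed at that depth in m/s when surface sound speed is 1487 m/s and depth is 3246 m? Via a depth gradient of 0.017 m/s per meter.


c = 1487 + 0.017 * 3246 = 1542.182

1542.182 m/s


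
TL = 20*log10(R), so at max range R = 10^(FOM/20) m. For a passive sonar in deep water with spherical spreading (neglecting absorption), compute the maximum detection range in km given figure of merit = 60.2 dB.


At max range FOM = TL, so 20*log10(R) = 60.2
R = 10^(60.2/20) = 1023.29 m = 1.02 km

1.02 km


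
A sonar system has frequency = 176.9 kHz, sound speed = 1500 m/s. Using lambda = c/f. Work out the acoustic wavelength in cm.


lambda = c/f = 1500 / 176900 = 0.0085 m = 0.85 cm

0.85 cm


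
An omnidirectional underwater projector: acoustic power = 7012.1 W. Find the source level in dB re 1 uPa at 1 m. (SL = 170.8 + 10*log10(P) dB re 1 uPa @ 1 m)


SL = 170.8 + 10*log10(7012.1) = 170.8 + 38.46 = 209.26

209.26 dB


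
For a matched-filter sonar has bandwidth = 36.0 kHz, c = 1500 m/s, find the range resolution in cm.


dR = c/(2*BW) = 1500 / (2 * 36.0e3) = 0.0208 m = 2.08 cm

2.08 cm


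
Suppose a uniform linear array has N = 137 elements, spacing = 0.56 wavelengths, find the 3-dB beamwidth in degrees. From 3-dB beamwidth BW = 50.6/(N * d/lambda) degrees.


0.66 deg


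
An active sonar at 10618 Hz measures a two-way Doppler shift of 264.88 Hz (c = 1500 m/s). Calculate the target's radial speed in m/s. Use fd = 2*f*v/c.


18.71 m/s


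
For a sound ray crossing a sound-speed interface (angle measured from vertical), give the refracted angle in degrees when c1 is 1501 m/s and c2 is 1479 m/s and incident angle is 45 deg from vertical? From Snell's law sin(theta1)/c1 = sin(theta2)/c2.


44.17 deg


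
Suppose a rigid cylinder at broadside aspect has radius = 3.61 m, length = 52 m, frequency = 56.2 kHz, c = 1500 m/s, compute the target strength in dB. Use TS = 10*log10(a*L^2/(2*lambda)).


52.62 dB


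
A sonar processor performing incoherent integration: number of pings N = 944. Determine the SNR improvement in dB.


Gain = 5*log10(944) = 14.87

14.87 dB


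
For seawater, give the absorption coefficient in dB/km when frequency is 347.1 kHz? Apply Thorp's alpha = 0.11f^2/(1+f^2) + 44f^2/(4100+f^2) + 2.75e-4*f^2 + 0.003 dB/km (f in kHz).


f^2 = 120478.41
alpha = 0.11*120478.41/(1+120478.41) + 44*120478.41/(4100+120478.41) + 2.75e-4*120478.41 + 0.003 = 75.796

75.796 dB/km


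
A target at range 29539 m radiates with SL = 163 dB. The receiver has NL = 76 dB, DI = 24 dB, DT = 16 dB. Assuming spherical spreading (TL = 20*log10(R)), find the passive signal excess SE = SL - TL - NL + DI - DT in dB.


Step 1: TL = 20*log10(29539) = 89.41 dB
Step 2: SE = 163 - 89.41 - 76 + 24 - 16 = 5.59

5.59 dB


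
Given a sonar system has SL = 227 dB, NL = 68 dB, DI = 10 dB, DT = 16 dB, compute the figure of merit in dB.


FOM = SL - NL + DI - DT = 227 - 68 + 10 - 16 = 153

153 dB


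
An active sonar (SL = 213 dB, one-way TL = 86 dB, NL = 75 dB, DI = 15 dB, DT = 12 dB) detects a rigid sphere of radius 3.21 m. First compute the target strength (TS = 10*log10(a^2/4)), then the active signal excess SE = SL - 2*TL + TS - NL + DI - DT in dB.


Step 1: TS = 10*log10(3.21^2/4) = 4.11 dB
Step 2: SE = SL - 2*TL + TS - NL + DI - DT = 213 - 2*86 + (4.11) - 75 + 15 - 12 = -26.89

-26.89 dB


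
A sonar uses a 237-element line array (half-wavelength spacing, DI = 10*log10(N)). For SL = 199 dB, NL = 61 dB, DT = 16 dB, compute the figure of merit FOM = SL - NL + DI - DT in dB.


Step 1: DI = 10*log10(237) = 23.75 dB
Step 2: FOM = SL - NL + DI - DT = 199 - 61 + 23.75 - 16 = 145.75

145.75 dB


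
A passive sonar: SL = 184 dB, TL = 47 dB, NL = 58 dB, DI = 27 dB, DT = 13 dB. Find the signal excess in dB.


SE = SL - TL - NL + DI - DT = 184 - 47 - 58 + 27 - 13 = 93

93 dB


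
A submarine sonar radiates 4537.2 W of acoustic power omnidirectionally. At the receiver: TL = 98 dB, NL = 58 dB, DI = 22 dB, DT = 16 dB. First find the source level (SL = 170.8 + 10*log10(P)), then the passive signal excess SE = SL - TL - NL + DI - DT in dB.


Step 1: SL = 170.8 + 10*log10(4537.2) = 207.37 dB
Step 2: SE = SL - TL - NL + DI - DT = 207.37 - 98 - 58 + 22 - 16 = 57.37

57.37 dB


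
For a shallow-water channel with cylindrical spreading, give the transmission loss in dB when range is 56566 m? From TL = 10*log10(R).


TL = 10*log10(56566) = 47.53

47.53 dB


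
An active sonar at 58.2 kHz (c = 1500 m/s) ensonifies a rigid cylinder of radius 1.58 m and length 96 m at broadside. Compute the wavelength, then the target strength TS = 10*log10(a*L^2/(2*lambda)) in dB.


Step 1: lambda = c/f = 1500/58200 = 0.02577 m
Step 2: TS = 10*log10(a*L^2/(2*lambda)) = 10*log10(1.58*96^2/(2*0.02577)) = 54.51

54.51 dB


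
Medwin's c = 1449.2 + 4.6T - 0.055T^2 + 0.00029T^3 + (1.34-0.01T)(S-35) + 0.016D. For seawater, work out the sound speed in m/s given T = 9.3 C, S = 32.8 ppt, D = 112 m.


c = 1449.2 + 4.6*9.3 - 0.055*9.3^2 + 0.00029*9.3^3 + (1.34 - 0.01*9.3)*(32.8 - 35) + 0.016*112 = 1486.5

1486.5 m/s


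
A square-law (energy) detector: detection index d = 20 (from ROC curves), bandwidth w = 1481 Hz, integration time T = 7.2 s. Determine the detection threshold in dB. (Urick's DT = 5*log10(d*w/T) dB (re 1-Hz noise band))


18.07 dB


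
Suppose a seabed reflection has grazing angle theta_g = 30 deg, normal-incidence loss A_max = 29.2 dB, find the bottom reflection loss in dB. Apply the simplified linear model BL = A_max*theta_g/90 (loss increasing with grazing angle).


BL = A_max * theta_g / 90 = 29.2 * 30 / 90 = 9.73

9.73 dB


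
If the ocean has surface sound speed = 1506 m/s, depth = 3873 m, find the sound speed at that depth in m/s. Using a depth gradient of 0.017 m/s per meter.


1571.841 m/s


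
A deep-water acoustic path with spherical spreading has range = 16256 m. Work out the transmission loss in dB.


TL = 20*log10(16256) = 84.22

84.22 dB


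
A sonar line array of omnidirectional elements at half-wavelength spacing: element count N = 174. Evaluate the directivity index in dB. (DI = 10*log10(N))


DI = 10*log10(174) = 22.41

22.41 dB


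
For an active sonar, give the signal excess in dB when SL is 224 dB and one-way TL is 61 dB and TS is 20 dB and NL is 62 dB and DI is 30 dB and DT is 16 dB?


SE = SL - 2*TL + TS - NL + DI - DT = 224 - 2*61 + (20) - 62 + 30 - 16 = 74

74 dB


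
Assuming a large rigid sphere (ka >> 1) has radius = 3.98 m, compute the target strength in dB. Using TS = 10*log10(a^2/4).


TS = 10*log10(3.98^2 / 4) = 10*log10(3.9601) = 5.98

5.98 dB


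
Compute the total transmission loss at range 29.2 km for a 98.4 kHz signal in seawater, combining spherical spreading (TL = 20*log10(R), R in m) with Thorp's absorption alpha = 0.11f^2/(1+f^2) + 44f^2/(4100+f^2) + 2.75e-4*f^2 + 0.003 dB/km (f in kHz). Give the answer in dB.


1072.96 dB


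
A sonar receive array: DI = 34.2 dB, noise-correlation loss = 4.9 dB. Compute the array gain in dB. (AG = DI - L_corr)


AG = DI - L_corr = 34.2 - 4.9 = 29.3

29.3 dB


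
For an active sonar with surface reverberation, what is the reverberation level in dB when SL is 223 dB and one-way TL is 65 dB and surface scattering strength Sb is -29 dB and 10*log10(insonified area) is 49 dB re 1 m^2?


RL = SL - 2*TL + Sb + 10*log10(A) = 223 - 2*65 + (-29) + 49 = 113

113 dB


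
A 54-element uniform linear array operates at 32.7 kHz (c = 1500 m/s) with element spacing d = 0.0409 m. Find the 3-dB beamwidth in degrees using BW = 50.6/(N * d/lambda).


Step 1: lambda = 1500/32700 = 0.04587 m
Step 2: d/lambda = 0.0409/0.04587 = 0.8917
Step 3: BW = 50.6/(N * d/lambda) = 50.6/(54 * 0.8917) = 1.05

1.05 deg


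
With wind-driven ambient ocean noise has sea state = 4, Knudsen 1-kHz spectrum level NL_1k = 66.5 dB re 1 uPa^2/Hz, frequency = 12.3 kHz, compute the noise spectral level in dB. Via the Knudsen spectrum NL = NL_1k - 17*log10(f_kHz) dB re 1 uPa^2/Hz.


NL = NL_1k - 17*log10(f_kHz) = 66.5 - 17*log10(12.3) = 66.5 - (18.53) = 47.97

47.97 dB


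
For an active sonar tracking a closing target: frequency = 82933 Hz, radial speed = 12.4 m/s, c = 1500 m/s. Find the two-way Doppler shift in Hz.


1371.16 Hz


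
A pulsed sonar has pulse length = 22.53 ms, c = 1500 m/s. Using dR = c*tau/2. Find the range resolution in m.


dR = c*tau/2 = 1500 * 22.53e-3 / 2 = 16.8975

16.8975 m


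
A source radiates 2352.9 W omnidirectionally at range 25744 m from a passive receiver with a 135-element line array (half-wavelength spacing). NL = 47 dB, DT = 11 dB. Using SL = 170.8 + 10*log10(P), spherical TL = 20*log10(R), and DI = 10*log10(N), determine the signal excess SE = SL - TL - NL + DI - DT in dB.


79.61 dB


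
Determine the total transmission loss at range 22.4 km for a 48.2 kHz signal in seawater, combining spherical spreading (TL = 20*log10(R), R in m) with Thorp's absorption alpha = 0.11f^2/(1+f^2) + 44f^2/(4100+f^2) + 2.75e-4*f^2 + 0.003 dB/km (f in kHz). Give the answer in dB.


Step 1 (Thorp): alpha = 0.11*2323.24/(1+2323.24) + 44*2323.24/(4100+2323.24) + 2.75e-4*2323.24 + 0.003 = 16.6663 dB/km
Step 2: TL_spread = 20*log10(22400) = 87.0 dB
Step 3: TL_abs = alpha*R = 16.6663 * 22.4 = 373.33 dB
Step 4: TL_total = 87.0 + 373.33 = 460.33

460.33 dB


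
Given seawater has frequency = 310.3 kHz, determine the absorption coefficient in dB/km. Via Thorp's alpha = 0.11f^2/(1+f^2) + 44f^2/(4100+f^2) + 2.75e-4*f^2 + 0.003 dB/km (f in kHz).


f^2 = 96286.09
alpha = 0.11*96286.09/(1+96286.09) + 44*96286.09/(4100+96286.09) + 2.75e-4*96286.09 + 0.003 = 68.795

68.795 dB/km


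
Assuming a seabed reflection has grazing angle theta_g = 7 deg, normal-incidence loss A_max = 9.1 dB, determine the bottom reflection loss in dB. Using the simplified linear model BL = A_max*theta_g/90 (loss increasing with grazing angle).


BL = A_max * theta_g / 90 = 9.1 * 7 / 90 = 0.71

0.71 dB


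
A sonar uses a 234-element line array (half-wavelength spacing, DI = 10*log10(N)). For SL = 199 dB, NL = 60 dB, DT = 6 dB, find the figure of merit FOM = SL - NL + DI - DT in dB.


156.69 dB


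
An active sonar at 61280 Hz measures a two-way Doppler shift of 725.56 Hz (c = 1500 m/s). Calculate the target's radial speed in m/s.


From fd = 2*f*v/c, v = c*fd/(2*f) = 1500 * 725.56 / (2*61280) = 8.88

8.88 m/s


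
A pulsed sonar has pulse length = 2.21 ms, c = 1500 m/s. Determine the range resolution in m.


1.6575 m


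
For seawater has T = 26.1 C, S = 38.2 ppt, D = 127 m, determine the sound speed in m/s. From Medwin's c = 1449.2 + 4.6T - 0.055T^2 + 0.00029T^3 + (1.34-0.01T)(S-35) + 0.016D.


c = 1449.2 + 4.6*26.1 - 0.055*26.1^2 + 0.00029*26.1^3 + (1.34 - 0.01*26.1)*(38.2 - 35) + 0.016*127 = 1542.43

1542.43 m/s


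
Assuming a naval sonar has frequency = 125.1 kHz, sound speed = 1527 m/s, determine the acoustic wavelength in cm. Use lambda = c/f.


lambda = c/f = 1527 / 125100 = 0.0122 m = 1.22 cm

1.22 cm


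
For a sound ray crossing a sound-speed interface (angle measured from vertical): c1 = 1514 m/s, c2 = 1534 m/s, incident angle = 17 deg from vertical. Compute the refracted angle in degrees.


sin(theta2) = (c2/c1)*sin(theta1) = (1534/1514)*sin(17 deg) = 0.29623
theta2 = arcsin(0.29623) = 17.23

17.23 deg


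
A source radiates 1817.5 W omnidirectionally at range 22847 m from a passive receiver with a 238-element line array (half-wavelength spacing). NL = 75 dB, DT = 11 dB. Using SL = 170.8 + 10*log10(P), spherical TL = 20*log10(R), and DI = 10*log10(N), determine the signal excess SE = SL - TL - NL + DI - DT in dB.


Step 1: SL = 170.8 + 10*log10(1817.5) = 203.39 dB
Step 2: TL = 20*log10(22847) = 87.18 dB
Step 3: DI = 10*log10(238) = 23.77 dB
Step 4: SE = SL - TL - NL + DI - DT = 203.39 - 87.18 - 75 + 23.77 - 11 = 53.98

53.98 dB


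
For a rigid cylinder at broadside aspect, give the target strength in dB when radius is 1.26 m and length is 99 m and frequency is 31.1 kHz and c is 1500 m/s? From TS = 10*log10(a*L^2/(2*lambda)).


51.07 dB


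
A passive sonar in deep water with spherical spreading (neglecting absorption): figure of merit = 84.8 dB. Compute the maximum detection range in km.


At max range FOM = TL, so 20*log10(R) = 84.8
R = 10^(84.8/20) = 17378.01 m = 17.38 km

17.38 km


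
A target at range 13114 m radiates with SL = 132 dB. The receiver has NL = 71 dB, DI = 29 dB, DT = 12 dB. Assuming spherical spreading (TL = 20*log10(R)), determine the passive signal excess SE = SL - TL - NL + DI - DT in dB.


-4.35 dB


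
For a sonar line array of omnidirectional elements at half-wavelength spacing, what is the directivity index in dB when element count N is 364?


25.61 dB


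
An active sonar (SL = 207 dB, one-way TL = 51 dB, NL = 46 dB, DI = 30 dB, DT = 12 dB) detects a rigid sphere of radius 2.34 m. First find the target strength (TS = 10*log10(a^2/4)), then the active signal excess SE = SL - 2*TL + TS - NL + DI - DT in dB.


Step 1: TS = 10*log10(2.34^2/4) = 1.36 dB
Step 2: SE = SL - 2*TL + TS - NL + DI - DT = 207 - 2*51 + (1.36) - 46 + 30 - 12 = 78.36

78.36 dB


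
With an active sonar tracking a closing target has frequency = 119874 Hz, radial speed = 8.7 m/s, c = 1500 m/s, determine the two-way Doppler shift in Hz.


fd = 2*f*v/c = 2 * 119874 * 8.7 / 1500 = 1390.54

1390.54 Hz


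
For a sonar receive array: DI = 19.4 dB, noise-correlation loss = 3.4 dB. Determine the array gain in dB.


AG = DI - L_corr = 19.4 - 3.4 = 16.0

16.0 dB


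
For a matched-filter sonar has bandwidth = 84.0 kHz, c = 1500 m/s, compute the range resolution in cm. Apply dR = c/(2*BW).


dR = c/(2*BW) = 1500 / (2 * 84.0e3) = 0.0089 m = 0.89 cm

0.89 cm


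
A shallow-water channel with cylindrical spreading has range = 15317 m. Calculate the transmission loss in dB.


41.85 dB


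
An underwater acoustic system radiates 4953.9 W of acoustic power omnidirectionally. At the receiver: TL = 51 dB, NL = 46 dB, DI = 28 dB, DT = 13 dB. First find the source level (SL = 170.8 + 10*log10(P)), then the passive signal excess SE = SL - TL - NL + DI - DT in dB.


Step 1: SL = 170.8 + 10*log10(4953.9) = 207.75 dB
Step 2: SE = SL - TL - NL + DI - DT = 207.75 - 51 - 46 + 28 - 13 = 125.75

125.75 dB


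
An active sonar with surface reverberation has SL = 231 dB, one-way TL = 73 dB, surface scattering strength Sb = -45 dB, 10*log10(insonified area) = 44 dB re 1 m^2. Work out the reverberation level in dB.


84 dB


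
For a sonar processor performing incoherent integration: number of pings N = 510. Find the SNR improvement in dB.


Gain = 5*log10(510) = 13.54

13.54 dB


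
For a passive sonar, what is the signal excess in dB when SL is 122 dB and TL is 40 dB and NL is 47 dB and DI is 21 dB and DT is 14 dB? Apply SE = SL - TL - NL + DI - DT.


42 dB


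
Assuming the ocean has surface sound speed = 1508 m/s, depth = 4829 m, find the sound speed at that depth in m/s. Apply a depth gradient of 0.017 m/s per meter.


c = 1508 + 0.017 * 4829 = 1590.093

1590.093 m/s


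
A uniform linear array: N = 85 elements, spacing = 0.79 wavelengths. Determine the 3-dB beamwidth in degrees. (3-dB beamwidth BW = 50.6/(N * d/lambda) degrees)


0.75 deg


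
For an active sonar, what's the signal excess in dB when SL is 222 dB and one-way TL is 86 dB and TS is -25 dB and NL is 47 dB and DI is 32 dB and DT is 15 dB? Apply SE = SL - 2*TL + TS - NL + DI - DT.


SE = SL - 2*TL + TS - NL + DI - DT = 222 - 2*86 + (-25) - 47 + 32 - 15 = -5

-5 dB


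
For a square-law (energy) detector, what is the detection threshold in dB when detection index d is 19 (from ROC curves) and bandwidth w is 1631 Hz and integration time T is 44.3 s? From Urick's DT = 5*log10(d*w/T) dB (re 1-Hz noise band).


DT = 5*log10(d*w/T) = 5*log10(19 * 1631 / 44.3) = 5*log10(699.53) = 14.22

14.22 dB


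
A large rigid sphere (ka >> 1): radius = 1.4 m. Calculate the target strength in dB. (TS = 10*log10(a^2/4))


TS = 10*log10(1.4^2 / 4) = 10*log10(0.49) = -3.1

-3.1 dB


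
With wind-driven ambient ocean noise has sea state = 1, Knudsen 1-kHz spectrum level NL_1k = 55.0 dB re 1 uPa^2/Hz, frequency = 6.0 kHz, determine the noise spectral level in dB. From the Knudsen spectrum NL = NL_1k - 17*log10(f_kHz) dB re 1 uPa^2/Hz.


NL = NL_1k - 17*log10(f_kHz) = 55.0 - 17*log10(6.0) = 55.0 - (13.23) = 41.77

41.77 dB


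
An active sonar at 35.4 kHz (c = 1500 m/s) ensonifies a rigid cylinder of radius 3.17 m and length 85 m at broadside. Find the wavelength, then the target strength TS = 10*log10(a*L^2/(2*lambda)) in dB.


Step 1: lambda = c/f = 1500/35400 = 0.04237 m
Step 2: TS = 10*log10(a*L^2/(2*lambda)) = 10*log10(3.17*85^2/(2*0.04237)) = 54.32

54.32 dB


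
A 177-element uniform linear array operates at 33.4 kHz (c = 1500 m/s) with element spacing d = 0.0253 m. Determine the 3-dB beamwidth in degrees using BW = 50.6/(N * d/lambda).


Step 1: lambda = 1500/33400 = 0.04491 m
Step 2: d/lambda = 0.0253/0.04491 = 0.5633
Step 3: BW = 50.6/(N * d/lambda) = 50.6/(177 * 0.5633) = 0.51

0.51 deg


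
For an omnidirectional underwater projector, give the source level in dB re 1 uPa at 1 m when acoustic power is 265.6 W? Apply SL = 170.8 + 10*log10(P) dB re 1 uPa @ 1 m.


SL = 170.8 + 10*log10(265.6) = 170.8 + 24.24 = 195.04

195.04 dB


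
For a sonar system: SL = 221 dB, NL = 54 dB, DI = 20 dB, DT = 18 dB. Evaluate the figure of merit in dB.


FOM = SL - NL + DI - DT = 221 - 54 + 20 - 18 = 169

169 dB


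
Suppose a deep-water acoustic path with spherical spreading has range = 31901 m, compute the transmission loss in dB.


TL = 20*log10(31901) = 90.08

90.08 dB


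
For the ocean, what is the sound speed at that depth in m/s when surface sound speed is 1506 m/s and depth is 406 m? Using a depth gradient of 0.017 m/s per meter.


1512.902 m/s


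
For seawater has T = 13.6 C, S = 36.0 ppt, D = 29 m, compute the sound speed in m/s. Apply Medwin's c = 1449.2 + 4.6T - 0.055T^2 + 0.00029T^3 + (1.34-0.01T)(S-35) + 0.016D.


1503.98 m/s


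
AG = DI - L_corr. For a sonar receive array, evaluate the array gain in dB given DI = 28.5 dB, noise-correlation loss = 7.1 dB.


AG = DI - L_corr = 28.5 - 7.1 = 21.4

21.4 dB


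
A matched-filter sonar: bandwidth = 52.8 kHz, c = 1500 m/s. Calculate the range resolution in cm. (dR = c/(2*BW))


1.42 cm


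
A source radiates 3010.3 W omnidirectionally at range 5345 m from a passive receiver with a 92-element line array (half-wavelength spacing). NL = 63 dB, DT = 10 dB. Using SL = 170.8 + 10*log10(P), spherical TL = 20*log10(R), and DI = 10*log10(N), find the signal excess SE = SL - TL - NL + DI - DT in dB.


Step 1: SL = 170.8 + 10*log10(3010.3) = 205.59 dB
Step 2: TL = 20*log10(5345) = 74.56 dB
Step 3: DI = 10*log10(92) = 19.64 dB
Step 4: SE = SL - TL - NL + DI - DT = 205.59 - 74.56 - 63 + 19.64 - 10 = 77.67

77.67 dB


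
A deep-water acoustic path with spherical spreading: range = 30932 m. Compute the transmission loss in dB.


TL = 20*log10(30932) = 89.81

89.81 dB


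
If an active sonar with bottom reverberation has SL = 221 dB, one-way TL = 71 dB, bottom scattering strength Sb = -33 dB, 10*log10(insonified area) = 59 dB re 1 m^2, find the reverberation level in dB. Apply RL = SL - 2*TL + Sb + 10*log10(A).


RL = SL - 2*TL + Sb + 10*log10(A) = 221 - 2*71 + (-33) + 59 = 105

105 dB


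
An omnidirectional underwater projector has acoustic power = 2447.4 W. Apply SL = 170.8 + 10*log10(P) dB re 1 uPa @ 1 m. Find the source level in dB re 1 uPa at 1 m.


SL = 170.8 + 10*log10(2447.4) = 170.8 + 33.89 = 204.69

204.69 dB


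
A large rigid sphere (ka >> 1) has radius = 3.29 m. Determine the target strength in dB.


TS = 10*log10(3.29^2 / 4) = 10*log10(2.706025) = 4.32

4.32 dB


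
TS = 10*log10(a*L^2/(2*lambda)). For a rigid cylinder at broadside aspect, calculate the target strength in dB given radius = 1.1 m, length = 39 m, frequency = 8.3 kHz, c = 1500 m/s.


36.65 dB
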